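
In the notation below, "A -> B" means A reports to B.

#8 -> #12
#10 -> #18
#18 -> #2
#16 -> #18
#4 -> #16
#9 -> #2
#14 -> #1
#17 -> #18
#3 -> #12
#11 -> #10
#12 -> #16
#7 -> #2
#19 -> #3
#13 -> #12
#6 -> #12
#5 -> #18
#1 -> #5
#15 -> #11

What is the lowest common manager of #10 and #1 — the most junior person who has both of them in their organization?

#10's chain of managers is #18, #2. #1's chain of managers is #5, #18, #2. The first manager that appears in both chains is #18.

#18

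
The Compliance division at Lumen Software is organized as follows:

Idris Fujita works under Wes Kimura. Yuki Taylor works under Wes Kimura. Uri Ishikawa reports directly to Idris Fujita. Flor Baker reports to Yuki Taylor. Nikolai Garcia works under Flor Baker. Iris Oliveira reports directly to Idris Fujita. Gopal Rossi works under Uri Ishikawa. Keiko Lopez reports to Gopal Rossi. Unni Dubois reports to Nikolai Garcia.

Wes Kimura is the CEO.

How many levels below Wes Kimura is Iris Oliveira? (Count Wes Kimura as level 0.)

Chain from Iris Oliveira up to Wes Kimura: Iris Oliveira → Idris Fujita → Wes Kimura. That is 2 steps up, so Iris Oliveira is 2 levels below Wes Kimura.

2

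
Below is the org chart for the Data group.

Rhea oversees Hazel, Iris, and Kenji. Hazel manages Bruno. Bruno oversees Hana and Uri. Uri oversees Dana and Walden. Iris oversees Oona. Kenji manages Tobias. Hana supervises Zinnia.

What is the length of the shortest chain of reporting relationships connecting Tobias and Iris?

3

Tobias is 2 levels below Rhea, and Iris is 1 level below Rhea (their lowest common manager). The shortest path runs up from Tobias to Rhea and back down to Iris: 2 + 1 = 3 links.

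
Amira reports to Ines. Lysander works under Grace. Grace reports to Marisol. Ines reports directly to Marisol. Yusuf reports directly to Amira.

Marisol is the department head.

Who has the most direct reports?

Marisol

Direct-report counts: Marisol has 2; Grace has 1; Ines has 1; Amira has 1. The largest is 2, held by Marisol.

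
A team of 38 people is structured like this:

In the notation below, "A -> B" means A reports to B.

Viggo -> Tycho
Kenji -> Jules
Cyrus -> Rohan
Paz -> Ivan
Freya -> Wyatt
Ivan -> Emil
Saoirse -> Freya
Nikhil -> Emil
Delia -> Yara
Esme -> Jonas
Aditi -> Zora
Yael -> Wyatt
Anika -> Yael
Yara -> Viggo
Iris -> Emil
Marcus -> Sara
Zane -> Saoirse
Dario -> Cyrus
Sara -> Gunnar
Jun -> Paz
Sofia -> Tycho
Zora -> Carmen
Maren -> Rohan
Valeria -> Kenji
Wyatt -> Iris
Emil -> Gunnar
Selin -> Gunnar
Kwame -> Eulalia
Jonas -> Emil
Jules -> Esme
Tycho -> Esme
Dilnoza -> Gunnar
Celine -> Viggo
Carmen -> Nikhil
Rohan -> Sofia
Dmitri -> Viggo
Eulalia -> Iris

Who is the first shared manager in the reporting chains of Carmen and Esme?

Carmen's chain of managers is Nikhil, Emil, Gunnar. Esme's chain of managers is Jonas, Emil, Gunnar. The first manager that appears in both chains is Emil.

Emil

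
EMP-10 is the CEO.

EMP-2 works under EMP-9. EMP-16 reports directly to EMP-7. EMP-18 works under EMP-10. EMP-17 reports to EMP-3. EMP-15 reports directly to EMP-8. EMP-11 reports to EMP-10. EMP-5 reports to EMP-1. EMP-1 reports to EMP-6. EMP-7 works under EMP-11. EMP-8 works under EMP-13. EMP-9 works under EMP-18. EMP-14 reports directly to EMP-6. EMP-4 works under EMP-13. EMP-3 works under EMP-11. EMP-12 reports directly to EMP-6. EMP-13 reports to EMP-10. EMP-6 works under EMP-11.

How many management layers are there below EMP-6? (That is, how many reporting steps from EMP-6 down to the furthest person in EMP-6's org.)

2

The longest chain under EMP-6 runs EMP-6 → EMP-1 → EMP-5, which is 2 levels below EMP-6.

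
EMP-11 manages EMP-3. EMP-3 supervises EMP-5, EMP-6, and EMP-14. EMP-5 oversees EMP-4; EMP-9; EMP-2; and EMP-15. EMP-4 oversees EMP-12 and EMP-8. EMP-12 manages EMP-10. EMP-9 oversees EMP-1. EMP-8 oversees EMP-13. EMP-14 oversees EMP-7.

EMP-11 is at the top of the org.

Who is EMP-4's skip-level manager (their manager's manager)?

EMP-4 reports to EMP-5, and EMP-5 reports to EMP-3. So EMP-4's skip-level manager is EMP-3.

EMP-3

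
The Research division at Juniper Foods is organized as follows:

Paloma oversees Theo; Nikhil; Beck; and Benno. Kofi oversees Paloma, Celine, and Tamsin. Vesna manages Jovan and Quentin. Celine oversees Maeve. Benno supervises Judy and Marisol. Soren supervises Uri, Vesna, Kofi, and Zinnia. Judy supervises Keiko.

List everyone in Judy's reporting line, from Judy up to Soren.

Judy reports to Benno. Benno reports to Paloma. Paloma reports to Kofi. Kofi reports to Soren. Soren is at the top.

Judy -> Benno -> Paloma -> Kofi -> Soren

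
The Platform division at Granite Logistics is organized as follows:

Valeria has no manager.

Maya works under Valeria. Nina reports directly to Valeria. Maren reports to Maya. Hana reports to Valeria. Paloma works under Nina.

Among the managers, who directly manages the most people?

Valeria

Direct-report counts: Valeria has 3; Nina has 1; Maya has 1. The largest is 3, held by Valeria.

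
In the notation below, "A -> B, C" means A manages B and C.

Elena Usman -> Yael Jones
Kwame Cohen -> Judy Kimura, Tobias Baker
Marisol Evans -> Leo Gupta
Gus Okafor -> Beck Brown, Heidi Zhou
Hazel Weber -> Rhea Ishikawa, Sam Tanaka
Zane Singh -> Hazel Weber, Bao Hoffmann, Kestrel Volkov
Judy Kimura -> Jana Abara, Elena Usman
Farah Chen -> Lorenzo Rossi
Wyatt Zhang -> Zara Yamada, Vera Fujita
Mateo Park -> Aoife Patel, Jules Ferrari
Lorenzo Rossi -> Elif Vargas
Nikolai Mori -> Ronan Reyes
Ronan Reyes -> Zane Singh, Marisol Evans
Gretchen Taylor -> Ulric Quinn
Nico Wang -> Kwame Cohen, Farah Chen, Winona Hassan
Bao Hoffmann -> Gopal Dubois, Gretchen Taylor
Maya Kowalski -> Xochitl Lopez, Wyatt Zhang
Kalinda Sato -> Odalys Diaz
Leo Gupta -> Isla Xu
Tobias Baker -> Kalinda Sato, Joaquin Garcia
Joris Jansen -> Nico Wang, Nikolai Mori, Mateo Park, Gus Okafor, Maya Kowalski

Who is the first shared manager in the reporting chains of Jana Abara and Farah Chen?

Jana Abara's chain of managers is Judy Kimura, Kwame Cohen, Nico Wang, Joris Jansen. Farah Chen's chain of managers is Nico Wang, Joris Jansen. The first manager that appears in both chains is Nico Wang.

Nico Wang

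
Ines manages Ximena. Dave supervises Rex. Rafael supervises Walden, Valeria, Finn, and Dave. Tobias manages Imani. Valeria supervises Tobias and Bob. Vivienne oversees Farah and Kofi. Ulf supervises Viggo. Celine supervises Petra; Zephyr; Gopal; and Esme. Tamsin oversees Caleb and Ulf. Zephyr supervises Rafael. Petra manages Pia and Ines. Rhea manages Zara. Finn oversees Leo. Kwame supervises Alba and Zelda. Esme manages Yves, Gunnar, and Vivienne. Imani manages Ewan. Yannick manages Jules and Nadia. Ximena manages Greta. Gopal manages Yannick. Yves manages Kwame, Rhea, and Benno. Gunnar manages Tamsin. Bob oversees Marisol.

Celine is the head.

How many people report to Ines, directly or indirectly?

Ines directly manages Ximena. Under Ximena: Greta (1). That's 2 in total.

2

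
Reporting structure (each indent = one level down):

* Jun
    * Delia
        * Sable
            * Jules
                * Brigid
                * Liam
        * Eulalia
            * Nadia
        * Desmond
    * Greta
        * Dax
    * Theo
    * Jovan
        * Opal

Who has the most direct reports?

Jun

Direct-report counts: Jun has 4; Jovan has 1; Greta has 1; Delia has 3; Eulalia has 1; Sable has 1; Jules has 2. The largest is 4, held by Jun.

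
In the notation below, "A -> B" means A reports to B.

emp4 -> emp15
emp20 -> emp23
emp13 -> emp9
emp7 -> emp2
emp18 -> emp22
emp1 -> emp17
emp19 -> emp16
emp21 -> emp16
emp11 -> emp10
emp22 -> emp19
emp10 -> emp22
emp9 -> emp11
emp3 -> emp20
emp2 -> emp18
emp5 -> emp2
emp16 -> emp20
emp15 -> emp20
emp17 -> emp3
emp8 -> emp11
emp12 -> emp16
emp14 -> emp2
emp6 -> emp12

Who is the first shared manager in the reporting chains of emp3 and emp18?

emp20

emp3's chain of managers is emp20, emp23. emp18's chain of managers is emp22, emp19, emp16, emp20, emp23. The first manager that appears in both chains is emp20.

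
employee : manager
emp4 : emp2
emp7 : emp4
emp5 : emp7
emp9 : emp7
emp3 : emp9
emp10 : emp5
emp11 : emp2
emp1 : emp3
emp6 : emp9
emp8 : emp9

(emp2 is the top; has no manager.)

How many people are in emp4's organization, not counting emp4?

8

emp4 directly manages emp7. Under emp7: emp9, emp8, emp6, emp3, emp1, emp5, emp10 (7). That's 8 in total.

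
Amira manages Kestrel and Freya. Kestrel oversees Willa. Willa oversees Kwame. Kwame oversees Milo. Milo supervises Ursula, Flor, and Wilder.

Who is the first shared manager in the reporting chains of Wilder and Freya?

Wilder's chain of managers is Milo, Kwame, Willa, Kestrel, Amira. Freya's chain of managers is Amira. The first manager that appears in both chains is Amira.

Amira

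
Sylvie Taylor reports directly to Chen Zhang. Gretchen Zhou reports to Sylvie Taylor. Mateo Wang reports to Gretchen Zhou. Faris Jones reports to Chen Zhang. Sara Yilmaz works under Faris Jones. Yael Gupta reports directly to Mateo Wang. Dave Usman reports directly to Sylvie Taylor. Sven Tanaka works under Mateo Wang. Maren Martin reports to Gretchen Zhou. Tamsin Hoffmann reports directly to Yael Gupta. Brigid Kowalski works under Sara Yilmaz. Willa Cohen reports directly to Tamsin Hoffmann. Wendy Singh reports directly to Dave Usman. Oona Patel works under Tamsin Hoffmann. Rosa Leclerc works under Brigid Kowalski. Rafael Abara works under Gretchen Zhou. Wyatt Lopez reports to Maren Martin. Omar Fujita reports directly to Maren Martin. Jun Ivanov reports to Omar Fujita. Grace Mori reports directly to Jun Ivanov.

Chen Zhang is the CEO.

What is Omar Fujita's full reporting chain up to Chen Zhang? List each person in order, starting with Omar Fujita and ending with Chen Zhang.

Omar Fujita reports to Maren Martin. Maren Martin reports to Gretchen Zhou. Gretchen Zhou reports to Sylvie Taylor. Sylvie Taylor reports to Chen Zhang. Chen Zhang is at the top.

Omar Fujita -> Maren Martin -> Gretchen Zhou -> Sylvie Taylor -> Chen Zhang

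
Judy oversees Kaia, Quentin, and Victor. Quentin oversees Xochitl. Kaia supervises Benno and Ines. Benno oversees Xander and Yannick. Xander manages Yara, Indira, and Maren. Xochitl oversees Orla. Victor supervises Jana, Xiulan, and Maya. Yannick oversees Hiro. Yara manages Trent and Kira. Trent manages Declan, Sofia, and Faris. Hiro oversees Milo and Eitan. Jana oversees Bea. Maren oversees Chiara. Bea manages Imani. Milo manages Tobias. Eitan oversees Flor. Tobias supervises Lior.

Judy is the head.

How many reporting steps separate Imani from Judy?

4

Chain from Imani up to Judy: Imani → Bea → Jana → Victor → Judy. That is 4 steps up, so Imani is 4 levels below Judy.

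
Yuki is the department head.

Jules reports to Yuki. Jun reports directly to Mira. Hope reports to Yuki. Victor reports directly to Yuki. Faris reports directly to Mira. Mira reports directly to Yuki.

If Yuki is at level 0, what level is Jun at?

2

Chain from Jun up to Yuki: Jun → Mira → Yuki. That is 2 steps up, so Jun is 2 levels below Yuki.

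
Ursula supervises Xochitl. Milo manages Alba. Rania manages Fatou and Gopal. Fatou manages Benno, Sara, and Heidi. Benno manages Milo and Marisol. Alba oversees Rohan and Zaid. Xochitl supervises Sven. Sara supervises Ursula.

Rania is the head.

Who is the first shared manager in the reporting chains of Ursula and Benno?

Fatou

Ursula's chain of managers is Sara, Fatou, Rania. Benno's chain of managers is Fatou, Rania. The first manager that appears in both chains is Fatou.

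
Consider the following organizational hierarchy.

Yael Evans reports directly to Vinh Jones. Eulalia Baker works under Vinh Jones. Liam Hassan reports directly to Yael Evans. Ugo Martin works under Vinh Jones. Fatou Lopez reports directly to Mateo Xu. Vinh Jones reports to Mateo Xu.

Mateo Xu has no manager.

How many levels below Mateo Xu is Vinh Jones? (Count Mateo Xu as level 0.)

1

Chain from Vinh Jones up to Mateo Xu: Vinh Jones → Mateo Xu. That is 1 step up, so Vinh Jones is 1 level below Mateo Xu.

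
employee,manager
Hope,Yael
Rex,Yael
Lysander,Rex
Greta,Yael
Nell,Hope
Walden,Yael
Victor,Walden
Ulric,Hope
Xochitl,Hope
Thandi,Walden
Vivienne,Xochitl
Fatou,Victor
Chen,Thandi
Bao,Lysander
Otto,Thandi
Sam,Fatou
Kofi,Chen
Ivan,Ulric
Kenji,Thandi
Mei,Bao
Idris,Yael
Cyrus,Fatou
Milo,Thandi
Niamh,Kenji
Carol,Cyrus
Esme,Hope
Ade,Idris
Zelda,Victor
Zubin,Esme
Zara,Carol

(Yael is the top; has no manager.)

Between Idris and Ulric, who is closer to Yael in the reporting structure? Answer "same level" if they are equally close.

Idris is 1 level below Yael; Ulric is 2. Idris is higher.

Idris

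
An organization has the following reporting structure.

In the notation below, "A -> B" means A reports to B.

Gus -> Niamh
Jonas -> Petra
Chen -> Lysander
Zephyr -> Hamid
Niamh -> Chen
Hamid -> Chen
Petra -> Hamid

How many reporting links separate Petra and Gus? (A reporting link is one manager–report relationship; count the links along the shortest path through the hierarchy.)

4

Petra is 2 levels below Chen, and Gus is 2 levels below Chen (their lowest common manager). The shortest path runs up from Petra to Chen and back down to Gus: 2 + 2 = 4 links.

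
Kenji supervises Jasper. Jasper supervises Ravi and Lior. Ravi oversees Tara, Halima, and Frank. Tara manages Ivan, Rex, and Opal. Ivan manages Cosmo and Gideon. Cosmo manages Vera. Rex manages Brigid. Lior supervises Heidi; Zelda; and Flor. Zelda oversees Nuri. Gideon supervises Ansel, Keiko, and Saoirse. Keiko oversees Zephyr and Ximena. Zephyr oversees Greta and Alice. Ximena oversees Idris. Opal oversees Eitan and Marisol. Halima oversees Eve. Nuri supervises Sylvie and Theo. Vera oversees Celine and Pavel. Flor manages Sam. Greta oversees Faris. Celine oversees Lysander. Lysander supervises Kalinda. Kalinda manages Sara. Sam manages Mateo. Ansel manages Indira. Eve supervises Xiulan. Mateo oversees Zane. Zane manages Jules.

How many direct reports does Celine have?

Celine directly manages Lysander. That is 1 direct report.

1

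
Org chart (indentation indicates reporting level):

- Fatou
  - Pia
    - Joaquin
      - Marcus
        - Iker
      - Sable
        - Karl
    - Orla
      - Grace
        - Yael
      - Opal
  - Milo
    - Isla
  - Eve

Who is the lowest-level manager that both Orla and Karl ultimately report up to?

Pia

Orla's chain of managers is Pia, Fatou. Karl's chain of managers is Sable, Joaquin, Pia, Fatou. The first manager that appears in both chains is Pia.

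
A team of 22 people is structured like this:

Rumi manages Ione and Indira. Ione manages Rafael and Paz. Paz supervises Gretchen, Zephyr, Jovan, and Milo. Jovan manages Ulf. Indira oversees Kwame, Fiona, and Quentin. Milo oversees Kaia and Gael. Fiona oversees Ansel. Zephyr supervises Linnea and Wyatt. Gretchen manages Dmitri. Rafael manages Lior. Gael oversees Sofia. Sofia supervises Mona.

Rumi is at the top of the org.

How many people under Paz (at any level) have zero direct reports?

The people in Paz's organization with no one reporting to them are Dmitri, Wyatt, Linnea, Mona, Kaia, Ulf. That is 6.

6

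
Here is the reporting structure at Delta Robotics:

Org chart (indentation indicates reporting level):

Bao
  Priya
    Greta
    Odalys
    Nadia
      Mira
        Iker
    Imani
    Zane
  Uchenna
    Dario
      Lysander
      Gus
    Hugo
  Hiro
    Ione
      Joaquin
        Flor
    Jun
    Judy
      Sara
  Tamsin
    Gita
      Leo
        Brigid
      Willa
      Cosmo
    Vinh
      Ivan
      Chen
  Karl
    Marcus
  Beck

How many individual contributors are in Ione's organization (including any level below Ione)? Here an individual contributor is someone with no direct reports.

1

The only person in Ione's organization with no one reporting to them is Flor. That is 1.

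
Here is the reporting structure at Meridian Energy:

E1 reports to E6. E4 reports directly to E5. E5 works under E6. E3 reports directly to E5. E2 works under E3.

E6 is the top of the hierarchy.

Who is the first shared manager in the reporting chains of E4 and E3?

E4's chain of managers is E5, E6. E3's chain of managers is E5, E6. The first manager that appears in both chains is E5.

E5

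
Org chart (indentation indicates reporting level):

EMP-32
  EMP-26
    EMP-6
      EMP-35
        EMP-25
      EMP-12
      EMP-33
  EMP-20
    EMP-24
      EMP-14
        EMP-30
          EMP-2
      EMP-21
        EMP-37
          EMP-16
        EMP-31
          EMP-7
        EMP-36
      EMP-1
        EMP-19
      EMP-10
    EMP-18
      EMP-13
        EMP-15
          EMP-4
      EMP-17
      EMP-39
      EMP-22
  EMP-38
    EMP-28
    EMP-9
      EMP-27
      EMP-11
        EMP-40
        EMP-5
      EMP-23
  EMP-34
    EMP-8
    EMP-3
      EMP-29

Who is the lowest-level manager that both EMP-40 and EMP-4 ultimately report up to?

EMP-32

EMP-40's chain of managers is EMP-11, EMP-9, EMP-38, EMP-32. EMP-4's chain of managers is EMP-15, EMP-13, EMP-18, EMP-20, EMP-32. The first manager that appears in both chains is EMP-32.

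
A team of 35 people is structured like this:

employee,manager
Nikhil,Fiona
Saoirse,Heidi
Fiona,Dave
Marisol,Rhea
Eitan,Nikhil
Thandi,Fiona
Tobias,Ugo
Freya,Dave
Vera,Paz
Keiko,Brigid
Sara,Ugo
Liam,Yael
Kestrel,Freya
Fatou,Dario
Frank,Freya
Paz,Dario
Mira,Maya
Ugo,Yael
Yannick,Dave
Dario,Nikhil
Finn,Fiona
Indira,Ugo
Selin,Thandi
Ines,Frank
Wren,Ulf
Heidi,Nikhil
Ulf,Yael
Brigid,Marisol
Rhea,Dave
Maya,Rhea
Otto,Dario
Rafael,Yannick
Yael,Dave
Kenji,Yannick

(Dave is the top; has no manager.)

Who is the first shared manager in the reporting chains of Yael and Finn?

Yael's chain of managers is Dave. Finn's chain of managers is Fiona, Dave. The first manager that appears in both chains is Dave.

Dave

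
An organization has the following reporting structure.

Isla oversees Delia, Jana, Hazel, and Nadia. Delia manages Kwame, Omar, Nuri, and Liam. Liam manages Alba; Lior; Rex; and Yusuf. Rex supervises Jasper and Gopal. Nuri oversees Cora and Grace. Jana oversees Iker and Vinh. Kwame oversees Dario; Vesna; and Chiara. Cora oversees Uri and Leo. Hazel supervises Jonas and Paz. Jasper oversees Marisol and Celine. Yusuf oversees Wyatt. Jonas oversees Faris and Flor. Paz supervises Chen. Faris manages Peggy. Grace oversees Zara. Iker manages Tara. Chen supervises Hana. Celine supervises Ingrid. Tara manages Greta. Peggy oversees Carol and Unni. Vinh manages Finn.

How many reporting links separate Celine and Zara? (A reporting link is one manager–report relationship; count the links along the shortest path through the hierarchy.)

7

Celine is 4 levels below Delia, and Zara is 3 levels below Delia (their lowest common manager). The shortest path runs up from Celine to Delia and back down to Zara: 4 + 3 = 7 links.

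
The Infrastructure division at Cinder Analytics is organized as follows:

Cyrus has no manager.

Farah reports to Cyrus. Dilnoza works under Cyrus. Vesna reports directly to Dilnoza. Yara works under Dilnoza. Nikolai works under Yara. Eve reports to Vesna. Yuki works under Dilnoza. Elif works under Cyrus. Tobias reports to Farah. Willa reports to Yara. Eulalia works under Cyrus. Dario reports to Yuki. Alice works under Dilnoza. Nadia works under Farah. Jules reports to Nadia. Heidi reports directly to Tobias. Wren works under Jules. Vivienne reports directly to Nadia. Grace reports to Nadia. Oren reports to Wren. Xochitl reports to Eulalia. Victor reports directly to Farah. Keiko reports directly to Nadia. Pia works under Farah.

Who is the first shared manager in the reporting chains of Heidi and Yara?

Cyrus

Heidi's chain of managers is Tobias, Farah, Cyrus. Yara's chain of managers is Dilnoza, Cyrus. The first manager that appears in both chains is Cyrus.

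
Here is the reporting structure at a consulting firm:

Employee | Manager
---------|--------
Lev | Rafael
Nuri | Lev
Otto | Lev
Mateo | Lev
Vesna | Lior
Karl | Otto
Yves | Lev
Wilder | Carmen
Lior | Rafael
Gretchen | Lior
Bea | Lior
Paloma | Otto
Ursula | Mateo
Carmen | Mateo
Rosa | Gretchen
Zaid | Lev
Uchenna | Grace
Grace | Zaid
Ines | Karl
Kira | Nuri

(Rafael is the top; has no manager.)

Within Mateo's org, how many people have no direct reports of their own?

2

The people in Mateo's organization with no one reporting to them are Ursula, Wilder. That is 2.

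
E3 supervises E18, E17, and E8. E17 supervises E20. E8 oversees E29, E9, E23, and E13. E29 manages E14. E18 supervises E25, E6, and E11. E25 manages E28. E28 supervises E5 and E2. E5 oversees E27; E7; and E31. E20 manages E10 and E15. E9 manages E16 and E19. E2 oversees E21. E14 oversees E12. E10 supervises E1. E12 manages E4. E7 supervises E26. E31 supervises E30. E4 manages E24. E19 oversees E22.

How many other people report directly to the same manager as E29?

3

E29 reports to E8. E8's other direct reports are E9, E23, E13 — 3 peers.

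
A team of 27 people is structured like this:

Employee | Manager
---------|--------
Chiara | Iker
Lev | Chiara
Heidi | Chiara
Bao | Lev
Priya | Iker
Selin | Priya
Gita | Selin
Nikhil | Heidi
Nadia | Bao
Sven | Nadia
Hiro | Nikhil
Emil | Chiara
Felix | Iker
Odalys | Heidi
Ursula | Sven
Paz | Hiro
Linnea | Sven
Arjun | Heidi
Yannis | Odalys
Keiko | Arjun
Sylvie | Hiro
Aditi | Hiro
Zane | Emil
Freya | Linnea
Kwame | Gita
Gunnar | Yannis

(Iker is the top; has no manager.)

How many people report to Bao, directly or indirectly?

5

Bao directly manages Nadia. Under Nadia: Sven, Linnea, Freya, Ursula (4). That's 5 in total.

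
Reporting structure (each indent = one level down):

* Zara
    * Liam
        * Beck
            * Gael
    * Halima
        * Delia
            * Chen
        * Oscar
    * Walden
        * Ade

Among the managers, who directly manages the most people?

Direct-report counts: Zara has 3; Walden has 1; Halima has 2; Delia has 1; Liam has 1; Beck has 1. The largest is 3, held by Zara.

Zara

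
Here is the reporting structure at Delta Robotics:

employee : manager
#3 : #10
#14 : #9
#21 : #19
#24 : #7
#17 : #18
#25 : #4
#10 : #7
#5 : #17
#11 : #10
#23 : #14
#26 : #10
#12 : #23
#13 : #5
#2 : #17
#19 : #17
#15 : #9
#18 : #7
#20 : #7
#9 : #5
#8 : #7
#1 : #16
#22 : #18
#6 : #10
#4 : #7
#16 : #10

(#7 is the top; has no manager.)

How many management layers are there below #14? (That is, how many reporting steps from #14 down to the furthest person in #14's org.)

The longest chain under #14 runs #14 → #23 → #12, which is 2 levels below #14.

2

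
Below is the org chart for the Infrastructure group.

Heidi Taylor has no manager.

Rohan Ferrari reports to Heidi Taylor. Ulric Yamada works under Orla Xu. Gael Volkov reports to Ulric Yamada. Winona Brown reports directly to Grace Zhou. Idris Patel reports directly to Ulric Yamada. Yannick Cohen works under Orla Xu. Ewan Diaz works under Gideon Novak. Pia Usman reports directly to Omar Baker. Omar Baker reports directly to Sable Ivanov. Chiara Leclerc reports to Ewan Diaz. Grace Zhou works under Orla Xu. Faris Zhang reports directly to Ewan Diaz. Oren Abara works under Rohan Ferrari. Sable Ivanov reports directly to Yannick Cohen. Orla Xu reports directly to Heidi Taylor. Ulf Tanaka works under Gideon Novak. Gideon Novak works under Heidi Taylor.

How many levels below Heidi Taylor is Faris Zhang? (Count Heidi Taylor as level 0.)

3

Chain from Faris Zhang up to Heidi Taylor: Faris Zhang → Ewan Diaz → Gideon Novak → Heidi Taylor. That is 3 steps up, so Faris Zhang is 3 levels below Heidi Taylor.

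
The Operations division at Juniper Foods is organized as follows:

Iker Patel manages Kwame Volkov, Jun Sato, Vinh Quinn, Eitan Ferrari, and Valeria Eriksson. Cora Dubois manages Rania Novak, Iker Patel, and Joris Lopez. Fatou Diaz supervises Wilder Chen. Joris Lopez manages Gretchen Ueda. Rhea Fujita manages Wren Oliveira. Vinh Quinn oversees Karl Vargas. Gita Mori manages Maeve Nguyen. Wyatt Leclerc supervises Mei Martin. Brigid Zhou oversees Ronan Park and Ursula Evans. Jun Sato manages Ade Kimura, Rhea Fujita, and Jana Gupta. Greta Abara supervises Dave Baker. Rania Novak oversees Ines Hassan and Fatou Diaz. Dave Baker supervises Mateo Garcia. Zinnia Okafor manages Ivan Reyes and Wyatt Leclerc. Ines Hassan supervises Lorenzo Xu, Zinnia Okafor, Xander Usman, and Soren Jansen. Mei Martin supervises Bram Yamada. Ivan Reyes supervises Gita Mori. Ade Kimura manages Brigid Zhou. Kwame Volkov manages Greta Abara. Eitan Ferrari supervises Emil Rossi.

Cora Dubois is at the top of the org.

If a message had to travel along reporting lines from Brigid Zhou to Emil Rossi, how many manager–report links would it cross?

Brigid Zhou is 3 levels below Iker Patel, and Emil Rossi is 2 levels below Iker Patel (their lowest common manager). The shortest path runs up from Brigid Zhou to Iker Patel and back down to Emil Rossi: 3 + 2 = 5 links.

5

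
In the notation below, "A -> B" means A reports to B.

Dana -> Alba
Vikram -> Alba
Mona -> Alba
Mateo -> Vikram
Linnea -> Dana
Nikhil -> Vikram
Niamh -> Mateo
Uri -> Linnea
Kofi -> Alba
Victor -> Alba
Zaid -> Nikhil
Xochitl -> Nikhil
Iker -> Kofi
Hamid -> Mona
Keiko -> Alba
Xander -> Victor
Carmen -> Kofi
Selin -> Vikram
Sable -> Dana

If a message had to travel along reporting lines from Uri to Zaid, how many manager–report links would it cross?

6

Uri is 3 levels below Alba, and Zaid is 3 levels below Alba (their lowest common manager). The shortest path runs up from Uri to Alba and back down to Zaid: 3 + 3 = 6 links.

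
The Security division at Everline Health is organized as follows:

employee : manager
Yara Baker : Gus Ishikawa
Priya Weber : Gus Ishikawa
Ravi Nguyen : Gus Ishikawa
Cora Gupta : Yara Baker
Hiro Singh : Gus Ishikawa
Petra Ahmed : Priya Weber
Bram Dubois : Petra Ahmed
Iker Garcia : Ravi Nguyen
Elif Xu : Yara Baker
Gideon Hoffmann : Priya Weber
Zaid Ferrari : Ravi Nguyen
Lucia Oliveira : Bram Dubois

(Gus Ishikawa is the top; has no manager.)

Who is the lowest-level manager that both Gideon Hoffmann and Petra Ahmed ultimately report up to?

Gideon Hoffmann's chain of managers is Priya Weber, Gus Ishikawa. Petra Ahmed's chain of managers is Priya Weber, Gus Ishikawa. The first manager that appears in both chains is Priya Weber.

Priya Weber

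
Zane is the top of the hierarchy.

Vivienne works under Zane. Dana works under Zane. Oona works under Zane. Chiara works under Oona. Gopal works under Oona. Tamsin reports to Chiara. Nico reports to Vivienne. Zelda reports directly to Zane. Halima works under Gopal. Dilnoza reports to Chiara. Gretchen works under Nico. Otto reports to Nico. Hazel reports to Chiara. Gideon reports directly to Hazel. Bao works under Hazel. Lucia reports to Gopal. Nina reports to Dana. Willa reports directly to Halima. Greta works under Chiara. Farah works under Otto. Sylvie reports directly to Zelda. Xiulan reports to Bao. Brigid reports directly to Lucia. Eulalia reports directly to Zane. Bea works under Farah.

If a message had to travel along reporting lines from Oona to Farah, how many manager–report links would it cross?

5

Oona is 1 level below Zane, and Farah is 4 levels below Zane (their lowest common manager). The shortest path runs up from Oona to Zane and back down to Farah: 1 + 4 = 5 links.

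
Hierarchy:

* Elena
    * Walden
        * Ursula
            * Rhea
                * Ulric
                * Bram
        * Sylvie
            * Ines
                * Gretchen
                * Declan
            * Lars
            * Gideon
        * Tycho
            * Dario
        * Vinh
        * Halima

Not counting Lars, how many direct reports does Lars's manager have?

2

Lars reports to Sylvie. Sylvie's other direct reports are Ines, Gideon — 2 peers.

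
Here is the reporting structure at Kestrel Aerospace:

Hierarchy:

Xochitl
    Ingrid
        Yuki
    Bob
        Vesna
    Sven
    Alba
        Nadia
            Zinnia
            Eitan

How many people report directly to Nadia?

Nadia directly manages Zinnia, Eitan. That is 2 direct reports.

2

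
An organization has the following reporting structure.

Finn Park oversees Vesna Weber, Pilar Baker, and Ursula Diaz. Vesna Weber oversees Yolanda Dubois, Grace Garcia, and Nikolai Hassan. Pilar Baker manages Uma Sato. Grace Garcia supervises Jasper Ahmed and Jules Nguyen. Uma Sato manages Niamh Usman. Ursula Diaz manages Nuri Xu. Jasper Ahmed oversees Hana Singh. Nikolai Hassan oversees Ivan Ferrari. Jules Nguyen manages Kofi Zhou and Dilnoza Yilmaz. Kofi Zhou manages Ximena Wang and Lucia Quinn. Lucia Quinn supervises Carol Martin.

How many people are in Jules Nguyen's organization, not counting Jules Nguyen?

5

Jules Nguyen directly manages Kofi Zhou, Dilnoza Yilmaz. Under Kofi Zhou: Lucia Quinn, Carol Martin, Ximena Wang (3). Dilnoza Yilmaz has no reports. So Jules Nguyen's organization is 2 direct reports plus everyone under them: 4 + 1 = 5.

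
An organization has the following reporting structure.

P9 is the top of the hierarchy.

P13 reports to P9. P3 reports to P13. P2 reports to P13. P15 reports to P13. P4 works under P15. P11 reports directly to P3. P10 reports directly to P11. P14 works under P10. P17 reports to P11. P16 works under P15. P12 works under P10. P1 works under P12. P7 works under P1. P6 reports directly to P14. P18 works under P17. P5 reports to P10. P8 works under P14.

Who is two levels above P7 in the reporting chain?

P7 reports to P1, and P1 reports to P12. So P7's skip-level manager is P12.

P12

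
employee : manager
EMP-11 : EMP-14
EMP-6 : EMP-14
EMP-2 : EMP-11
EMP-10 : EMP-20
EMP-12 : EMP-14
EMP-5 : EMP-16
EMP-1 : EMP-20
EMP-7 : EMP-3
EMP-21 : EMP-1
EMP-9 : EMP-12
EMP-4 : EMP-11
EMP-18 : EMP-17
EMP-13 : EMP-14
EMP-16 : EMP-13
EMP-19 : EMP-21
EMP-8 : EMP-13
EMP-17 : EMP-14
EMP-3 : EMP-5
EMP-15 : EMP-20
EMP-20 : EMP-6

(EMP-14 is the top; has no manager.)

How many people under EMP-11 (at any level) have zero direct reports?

The people in EMP-11's organization with no one reporting to them are EMP-4, EMP-2. That is 2.

2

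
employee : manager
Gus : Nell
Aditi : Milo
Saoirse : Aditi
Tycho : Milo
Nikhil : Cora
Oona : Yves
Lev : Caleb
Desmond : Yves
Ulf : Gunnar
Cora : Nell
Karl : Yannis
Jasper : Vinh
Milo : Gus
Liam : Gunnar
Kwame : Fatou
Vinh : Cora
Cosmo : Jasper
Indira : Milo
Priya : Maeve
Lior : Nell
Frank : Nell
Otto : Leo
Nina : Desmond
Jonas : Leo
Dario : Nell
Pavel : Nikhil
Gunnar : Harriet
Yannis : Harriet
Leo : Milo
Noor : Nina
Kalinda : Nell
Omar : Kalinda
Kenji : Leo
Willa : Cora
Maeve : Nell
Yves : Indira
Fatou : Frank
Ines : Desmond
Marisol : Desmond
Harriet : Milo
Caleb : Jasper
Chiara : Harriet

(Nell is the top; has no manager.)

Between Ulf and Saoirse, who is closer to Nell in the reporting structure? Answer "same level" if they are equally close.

Ulf is 5 levels below Nell; Saoirse is 4. Saoirse is higher.

Saoirse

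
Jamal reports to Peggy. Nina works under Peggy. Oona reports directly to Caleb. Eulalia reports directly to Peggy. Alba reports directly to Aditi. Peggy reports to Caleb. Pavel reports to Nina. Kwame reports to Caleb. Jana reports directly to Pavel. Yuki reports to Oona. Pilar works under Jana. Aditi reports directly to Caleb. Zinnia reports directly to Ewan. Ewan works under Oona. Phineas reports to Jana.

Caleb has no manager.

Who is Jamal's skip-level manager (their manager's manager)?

Caleb

Jamal reports to Peggy, and Peggy reports to Caleb. So Jamal's skip-level manager is Caleb.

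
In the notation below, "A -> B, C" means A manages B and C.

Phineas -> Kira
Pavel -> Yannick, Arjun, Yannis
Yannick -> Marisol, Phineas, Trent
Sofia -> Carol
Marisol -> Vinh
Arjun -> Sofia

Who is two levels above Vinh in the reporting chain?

Vinh reports to Marisol, and Marisol reports to Yannick. So Vinh's skip-level manager is Yannick.

Yannick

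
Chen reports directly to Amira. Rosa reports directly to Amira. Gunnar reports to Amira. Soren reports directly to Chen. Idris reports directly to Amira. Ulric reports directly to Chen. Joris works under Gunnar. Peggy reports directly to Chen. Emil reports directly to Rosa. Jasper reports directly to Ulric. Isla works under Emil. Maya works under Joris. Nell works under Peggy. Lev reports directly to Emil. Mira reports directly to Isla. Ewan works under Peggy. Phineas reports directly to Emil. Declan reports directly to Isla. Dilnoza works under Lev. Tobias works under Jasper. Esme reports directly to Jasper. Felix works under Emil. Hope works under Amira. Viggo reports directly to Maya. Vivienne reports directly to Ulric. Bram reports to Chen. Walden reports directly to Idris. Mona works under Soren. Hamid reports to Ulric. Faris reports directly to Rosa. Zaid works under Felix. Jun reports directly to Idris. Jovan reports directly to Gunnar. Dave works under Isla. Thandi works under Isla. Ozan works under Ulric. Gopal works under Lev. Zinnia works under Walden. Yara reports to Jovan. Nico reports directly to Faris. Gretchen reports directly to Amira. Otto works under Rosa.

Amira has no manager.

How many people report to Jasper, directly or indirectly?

2

Jasper directly manages Tobias, Esme. Tobias has no reports. Esme has no reports. So Jasper's organization is 2 direct reports plus everyone under them: 1 + 1 = 2.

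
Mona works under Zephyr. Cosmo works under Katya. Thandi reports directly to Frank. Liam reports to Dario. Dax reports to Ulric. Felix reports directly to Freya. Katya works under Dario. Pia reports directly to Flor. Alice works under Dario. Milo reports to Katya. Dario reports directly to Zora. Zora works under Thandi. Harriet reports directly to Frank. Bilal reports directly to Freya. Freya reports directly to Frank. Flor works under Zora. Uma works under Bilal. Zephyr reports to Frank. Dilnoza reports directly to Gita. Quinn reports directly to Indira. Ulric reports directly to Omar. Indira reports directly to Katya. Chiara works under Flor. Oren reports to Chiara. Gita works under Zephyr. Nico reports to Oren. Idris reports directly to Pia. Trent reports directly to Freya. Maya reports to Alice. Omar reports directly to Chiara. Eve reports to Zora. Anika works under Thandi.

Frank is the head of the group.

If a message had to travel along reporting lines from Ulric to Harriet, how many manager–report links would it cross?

7

Ulric is 6 levels below Frank, and Harriet is 1 level below Frank (their lowest common manager). The shortest path runs up from Ulric to Frank and back down to Harriet: 6 + 1 = 7 links.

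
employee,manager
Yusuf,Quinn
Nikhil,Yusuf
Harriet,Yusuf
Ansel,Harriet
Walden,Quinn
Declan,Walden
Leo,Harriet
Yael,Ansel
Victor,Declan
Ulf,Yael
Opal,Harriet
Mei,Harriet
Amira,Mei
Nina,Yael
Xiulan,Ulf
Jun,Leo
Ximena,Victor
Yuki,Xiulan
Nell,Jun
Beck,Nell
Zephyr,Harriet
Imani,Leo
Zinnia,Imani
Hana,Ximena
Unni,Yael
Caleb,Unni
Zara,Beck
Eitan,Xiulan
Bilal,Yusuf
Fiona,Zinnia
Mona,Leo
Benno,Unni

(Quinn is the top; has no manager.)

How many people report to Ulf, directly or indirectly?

Ulf directly manages Xiulan. Under Xiulan: Eitan, Yuki (2). That's 3 in total.

3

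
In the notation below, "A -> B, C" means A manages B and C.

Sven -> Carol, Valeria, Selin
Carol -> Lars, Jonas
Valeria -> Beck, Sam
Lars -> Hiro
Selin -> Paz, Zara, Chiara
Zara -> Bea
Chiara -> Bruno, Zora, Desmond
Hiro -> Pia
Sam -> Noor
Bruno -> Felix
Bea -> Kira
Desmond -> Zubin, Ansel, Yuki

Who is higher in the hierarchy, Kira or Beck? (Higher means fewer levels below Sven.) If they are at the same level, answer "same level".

Kira is 4 levels below Sven; Beck is 2. Beck is higher.

Beck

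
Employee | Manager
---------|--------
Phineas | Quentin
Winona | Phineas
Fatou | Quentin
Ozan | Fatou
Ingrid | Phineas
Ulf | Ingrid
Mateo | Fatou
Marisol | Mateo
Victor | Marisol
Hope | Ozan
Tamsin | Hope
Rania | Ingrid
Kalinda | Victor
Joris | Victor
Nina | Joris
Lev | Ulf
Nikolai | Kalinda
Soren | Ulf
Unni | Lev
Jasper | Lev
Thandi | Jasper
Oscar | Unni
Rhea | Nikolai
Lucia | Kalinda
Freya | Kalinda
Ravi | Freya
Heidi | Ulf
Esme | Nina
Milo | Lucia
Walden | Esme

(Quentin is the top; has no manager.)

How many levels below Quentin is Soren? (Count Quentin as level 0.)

4

Chain from Soren up to Quentin: Soren → Ulf → Ingrid → Phineas → Quentin. That is 4 steps up, so Soren is 4 levels below Quentin.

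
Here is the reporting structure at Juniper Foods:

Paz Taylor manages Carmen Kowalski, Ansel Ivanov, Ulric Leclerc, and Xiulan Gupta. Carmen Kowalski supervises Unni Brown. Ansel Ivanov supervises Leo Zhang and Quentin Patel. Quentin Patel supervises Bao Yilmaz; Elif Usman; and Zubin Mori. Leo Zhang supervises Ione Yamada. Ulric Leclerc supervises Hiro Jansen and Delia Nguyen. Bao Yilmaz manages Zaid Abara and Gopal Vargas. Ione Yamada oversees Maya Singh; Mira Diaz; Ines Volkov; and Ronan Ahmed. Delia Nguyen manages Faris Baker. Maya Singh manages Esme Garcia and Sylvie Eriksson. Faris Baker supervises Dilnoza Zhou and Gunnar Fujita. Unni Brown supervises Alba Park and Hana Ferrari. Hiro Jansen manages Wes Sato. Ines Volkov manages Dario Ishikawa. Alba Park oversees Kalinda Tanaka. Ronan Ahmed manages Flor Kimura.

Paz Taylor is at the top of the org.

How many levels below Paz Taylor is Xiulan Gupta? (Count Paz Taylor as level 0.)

Chain from Xiulan Gupta up to Paz Taylor: Xiulan Gupta → Paz Taylor. That is 1 step up, so Xiulan Gupta is 1 level below Paz Taylor.

1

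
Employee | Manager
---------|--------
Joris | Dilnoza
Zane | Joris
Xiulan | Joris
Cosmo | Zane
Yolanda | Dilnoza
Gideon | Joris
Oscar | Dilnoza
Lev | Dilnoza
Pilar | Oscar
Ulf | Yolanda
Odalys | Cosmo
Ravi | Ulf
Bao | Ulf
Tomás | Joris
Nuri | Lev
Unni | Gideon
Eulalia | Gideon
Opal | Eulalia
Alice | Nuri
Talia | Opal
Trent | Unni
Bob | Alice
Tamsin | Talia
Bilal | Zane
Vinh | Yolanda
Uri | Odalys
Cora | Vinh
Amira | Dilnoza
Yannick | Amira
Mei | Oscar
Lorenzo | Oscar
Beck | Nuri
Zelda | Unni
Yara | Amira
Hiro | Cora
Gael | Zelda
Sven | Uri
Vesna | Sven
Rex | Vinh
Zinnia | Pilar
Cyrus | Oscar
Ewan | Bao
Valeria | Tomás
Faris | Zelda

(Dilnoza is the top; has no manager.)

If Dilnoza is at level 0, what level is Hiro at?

Chain from Hiro up to Dilnoza: Hiro → Cora → Vinh → Yolanda → Dilnoza. That is 4 steps up, so Hiro is 4 levels below Dilnoza.

4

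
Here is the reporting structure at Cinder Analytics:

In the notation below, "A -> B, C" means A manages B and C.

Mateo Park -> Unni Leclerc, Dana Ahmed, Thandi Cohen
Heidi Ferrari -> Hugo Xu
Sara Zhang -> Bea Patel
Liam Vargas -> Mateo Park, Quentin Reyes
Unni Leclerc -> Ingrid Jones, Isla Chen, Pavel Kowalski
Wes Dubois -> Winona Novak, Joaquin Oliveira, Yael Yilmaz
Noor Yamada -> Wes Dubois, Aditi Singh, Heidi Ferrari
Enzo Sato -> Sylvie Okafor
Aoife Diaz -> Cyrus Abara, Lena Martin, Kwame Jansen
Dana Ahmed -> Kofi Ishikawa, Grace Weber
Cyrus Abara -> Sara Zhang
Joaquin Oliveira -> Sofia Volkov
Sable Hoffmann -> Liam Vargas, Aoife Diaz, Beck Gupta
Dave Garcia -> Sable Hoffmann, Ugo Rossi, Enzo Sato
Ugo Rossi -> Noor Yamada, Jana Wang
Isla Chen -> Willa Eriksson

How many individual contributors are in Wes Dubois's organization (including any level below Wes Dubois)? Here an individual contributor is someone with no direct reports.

3

The people in Wes Dubois's organization with no one reporting to them are Yael Yilmaz, Sofia Volkov, Winona Novak. That is 3.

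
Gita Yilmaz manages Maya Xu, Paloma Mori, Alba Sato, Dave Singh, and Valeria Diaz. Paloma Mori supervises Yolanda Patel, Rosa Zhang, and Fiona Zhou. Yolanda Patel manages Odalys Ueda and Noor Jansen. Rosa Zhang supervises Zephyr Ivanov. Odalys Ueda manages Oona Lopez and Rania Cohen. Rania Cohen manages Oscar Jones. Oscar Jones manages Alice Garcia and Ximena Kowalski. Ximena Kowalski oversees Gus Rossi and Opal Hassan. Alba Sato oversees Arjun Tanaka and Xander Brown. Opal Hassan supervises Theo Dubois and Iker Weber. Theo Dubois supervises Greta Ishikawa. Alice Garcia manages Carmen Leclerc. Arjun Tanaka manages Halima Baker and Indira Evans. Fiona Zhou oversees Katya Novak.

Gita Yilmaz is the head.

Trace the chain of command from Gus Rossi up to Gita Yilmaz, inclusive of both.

Gus Rossi reports to Ximena Kowalski. Ximena Kowalski reports to Oscar Jones. Oscar Jones reports to Rania Cohen. Rania Cohen reports to Odalys Ueda. Odalys Ueda reports to Yolanda Patel. Yolanda Patel reports to Paloma Mori. Paloma Mori reports to Gita Yilmaz. Gita Yilmaz is at the top.

Gus Rossi -> Ximena Kowalski -> Oscar Jones -> Rania Cohen -> Odalys Ueda -> Yolanda Patel -> Paloma Mori -> Gita Yilmaz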